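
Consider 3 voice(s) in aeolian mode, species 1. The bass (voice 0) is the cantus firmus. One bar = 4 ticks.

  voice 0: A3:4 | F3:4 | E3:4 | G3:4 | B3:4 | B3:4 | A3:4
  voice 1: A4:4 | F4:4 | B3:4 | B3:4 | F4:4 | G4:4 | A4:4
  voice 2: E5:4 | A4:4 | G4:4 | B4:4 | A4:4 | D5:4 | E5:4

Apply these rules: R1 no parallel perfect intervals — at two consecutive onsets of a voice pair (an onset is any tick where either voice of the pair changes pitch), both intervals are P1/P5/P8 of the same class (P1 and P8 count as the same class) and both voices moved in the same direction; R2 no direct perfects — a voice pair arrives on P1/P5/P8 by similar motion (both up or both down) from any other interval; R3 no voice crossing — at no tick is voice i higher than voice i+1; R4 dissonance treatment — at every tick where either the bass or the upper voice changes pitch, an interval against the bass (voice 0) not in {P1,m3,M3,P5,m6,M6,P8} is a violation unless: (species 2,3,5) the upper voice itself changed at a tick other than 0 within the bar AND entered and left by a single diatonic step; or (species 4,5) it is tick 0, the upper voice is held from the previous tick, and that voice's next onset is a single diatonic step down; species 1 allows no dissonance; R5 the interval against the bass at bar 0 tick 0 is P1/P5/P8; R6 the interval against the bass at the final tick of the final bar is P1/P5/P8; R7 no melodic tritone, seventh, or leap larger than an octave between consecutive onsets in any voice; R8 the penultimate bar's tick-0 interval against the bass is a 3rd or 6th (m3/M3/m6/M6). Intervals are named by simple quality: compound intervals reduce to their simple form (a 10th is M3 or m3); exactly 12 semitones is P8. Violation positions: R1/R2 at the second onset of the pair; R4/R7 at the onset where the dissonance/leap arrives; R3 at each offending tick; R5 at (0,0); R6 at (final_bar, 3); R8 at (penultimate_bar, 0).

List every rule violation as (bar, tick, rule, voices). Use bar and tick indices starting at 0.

bar 0: v0=A3 v1=A4 v2=E5 downbeat P5
bar 1: v0=F3 v1=F4 v2=A4 downbeat M3
bar 2: v0=E3 v1=B3 v2=G4 downbeat m3
bar 3: v0=G3 v1=B3 v2=B4 downbeat M3
bar 4: v0=B3 v1=F4 v2=A4 downbeat m7
bar 5: v0=B3 v1=G4 v2=D5 downbeat m3
bar 6: v0=A3 v1=A4 v2=E5 downbeat P5
  -> R1 @ bar 1 tick 0 v(0, 1): A3/A4 P8 -> F3/F4 P8 similar
  -> R2 @ bar 2 tick 0 v(0, 1): F3/F4 P8 -> E3/B3 P5 similar
  -> R7 @ bar 2 tick 0 v(1,): F4->B3 leap 6st
  -> R4 @ bar 4 tick 0 v(0, 1): B3/F4 TT untreated
  -> R4 @ bar 4 tick 0 v(0, 2): B3/A4 m7 untreated
  -> R7 @ bar 4 tick 0 v(1,): B3->F4 leap 6st
  -> R2 @ bar 5 tick 0 v(1, 2): F4/A4 M3 -> G4/D5 P5 similar
  -> R1 @ bar 6 tick 0 v(1, 2): G4/D5 P5 -> A4/E5 P5 similar

(1, 0, R1, (0, 1))
(2, 0, R2, (0, 1))
(2, 0, R7, (1,))
(4, 0, R4, (0, 1))
(4, 0, R4, (0, 2))
(4, 0, R7, (1,))
(5, 0, R2, (1, 2))
(6, 0, R1, (1, 2))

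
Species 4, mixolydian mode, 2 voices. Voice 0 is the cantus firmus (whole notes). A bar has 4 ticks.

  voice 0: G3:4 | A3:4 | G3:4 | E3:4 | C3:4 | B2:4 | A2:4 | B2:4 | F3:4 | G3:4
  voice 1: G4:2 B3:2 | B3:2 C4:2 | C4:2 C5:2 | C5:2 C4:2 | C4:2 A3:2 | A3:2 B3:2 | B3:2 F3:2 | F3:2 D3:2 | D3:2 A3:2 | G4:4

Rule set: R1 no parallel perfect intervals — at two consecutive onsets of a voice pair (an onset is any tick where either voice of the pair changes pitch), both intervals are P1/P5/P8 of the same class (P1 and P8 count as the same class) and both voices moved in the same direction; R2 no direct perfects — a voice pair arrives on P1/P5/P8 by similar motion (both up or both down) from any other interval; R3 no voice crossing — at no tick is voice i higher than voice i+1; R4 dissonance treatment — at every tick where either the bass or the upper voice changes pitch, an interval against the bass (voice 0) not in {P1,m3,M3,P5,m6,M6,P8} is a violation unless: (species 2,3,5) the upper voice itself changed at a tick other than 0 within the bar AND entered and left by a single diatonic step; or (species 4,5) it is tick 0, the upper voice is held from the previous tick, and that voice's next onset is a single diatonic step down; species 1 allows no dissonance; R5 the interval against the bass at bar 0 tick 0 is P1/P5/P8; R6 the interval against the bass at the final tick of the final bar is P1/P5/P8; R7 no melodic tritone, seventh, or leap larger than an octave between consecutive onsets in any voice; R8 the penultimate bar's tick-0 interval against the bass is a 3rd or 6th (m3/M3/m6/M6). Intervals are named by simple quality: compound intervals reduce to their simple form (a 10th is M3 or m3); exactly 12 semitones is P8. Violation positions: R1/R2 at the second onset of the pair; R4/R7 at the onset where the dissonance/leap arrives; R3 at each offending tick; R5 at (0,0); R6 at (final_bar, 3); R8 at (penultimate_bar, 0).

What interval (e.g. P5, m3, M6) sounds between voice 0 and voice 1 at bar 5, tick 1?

m7

voice 0=B2 voice 1=A3 -> m7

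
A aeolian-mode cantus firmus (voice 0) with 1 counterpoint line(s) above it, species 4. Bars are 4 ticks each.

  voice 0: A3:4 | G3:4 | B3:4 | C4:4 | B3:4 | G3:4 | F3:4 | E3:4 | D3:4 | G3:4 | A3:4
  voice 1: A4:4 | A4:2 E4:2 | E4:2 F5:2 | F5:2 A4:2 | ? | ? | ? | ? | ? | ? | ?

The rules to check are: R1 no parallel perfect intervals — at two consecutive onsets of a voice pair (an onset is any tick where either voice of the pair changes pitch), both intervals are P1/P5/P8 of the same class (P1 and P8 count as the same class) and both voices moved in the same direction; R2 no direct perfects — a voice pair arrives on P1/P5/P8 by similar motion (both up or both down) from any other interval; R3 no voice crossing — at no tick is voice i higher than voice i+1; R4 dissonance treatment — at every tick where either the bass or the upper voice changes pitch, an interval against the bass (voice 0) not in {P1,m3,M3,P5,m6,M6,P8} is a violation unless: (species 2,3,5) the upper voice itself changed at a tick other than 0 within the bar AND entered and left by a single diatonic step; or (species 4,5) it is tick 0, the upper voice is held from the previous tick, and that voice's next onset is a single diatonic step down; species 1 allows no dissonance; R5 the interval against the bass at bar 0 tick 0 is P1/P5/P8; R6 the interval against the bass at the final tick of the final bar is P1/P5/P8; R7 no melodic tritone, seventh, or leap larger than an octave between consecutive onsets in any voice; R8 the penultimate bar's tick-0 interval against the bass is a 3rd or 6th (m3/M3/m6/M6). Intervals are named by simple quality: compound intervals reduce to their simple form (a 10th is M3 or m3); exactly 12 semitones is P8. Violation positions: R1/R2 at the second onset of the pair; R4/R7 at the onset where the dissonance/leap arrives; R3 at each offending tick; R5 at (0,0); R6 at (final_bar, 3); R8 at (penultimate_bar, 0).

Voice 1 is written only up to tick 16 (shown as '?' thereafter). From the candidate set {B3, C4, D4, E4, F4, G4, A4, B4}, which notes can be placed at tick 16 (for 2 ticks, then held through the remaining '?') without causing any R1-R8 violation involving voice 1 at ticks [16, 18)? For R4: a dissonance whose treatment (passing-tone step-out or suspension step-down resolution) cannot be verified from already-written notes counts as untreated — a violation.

B3: violates R2,R7
C4: violates R4
D4: legal
E4: violates R4
F4: violates R4
G4: legal
A4: violates R4
B4: legal

{B4, D4, G4}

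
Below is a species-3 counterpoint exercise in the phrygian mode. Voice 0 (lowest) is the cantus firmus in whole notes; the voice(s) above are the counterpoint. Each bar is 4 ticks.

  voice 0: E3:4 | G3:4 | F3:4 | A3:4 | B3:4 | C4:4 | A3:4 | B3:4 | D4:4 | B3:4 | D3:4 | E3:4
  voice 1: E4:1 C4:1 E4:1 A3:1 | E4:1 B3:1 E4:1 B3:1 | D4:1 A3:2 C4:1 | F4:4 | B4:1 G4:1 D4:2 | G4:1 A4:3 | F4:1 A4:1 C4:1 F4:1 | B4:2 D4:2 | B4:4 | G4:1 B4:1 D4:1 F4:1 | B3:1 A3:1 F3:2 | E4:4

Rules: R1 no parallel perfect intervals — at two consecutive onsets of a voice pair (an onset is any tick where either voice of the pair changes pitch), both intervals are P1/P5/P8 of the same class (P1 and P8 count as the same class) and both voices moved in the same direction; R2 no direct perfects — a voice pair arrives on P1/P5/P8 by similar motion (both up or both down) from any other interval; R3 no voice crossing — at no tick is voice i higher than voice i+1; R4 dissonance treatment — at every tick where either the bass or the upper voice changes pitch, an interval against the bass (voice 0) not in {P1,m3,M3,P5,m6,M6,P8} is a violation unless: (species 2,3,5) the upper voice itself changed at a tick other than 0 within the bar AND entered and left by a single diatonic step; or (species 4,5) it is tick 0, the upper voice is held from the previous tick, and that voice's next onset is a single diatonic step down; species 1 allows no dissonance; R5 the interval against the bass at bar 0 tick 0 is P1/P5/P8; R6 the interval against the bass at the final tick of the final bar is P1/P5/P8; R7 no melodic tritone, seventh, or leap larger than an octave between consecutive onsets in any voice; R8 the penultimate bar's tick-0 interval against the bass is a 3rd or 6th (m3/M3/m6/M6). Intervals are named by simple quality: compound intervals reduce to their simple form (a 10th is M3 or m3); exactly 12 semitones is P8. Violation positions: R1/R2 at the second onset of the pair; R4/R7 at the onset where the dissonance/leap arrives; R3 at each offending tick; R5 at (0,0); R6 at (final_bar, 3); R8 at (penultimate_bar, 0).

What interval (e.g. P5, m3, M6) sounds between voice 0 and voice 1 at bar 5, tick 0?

voice 0=C4 voice 1=G4 -> P5

P5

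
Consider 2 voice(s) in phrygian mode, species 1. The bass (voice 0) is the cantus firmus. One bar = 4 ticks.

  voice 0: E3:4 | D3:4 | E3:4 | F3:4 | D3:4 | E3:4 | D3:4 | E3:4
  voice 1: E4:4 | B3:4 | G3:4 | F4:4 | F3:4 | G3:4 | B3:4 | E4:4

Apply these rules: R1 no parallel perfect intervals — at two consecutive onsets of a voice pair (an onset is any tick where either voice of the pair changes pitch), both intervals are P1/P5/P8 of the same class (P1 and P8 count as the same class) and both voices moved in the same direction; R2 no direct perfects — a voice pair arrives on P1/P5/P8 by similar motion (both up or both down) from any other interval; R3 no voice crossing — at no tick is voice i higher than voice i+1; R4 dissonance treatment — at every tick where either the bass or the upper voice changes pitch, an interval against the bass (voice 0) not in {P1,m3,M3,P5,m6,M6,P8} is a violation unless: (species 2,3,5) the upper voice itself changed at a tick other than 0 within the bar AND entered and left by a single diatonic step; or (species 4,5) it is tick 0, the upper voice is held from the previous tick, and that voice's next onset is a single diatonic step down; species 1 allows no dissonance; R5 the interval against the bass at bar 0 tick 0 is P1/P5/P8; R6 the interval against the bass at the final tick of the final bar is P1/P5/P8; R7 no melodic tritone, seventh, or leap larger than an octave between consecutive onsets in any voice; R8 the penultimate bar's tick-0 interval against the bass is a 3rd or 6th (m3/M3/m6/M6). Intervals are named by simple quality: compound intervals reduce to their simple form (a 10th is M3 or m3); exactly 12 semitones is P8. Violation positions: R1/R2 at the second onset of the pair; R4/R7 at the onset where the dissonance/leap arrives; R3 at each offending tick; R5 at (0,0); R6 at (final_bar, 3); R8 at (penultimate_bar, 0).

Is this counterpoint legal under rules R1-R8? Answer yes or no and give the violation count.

No (3 violations)

bar 0: v0=E3 v1=E4 (P8)
bar 1: v0=D3 v1=B3 (M6)
bar 2: v0=E3 v1=G3 (m3)
bar 3: v0=F3 v1=F4 (P8)
bar 4: v0=D3 v1=F3 (m3)
bar 5: v0=E3 v1=G3 (m3)
bar 6: v0=D3 v1=B3 (M6)
bar 7: v0=E3 v1=E4 (P8)
  R2 @ bar3.0: E3/G3 m3 -> F3/F4 P8 similar
  R7 @ bar3.0: G3->F4 leap 10st
  R2 @ bar7.0: D3/B3 M6 -> E3/E4 P8 similar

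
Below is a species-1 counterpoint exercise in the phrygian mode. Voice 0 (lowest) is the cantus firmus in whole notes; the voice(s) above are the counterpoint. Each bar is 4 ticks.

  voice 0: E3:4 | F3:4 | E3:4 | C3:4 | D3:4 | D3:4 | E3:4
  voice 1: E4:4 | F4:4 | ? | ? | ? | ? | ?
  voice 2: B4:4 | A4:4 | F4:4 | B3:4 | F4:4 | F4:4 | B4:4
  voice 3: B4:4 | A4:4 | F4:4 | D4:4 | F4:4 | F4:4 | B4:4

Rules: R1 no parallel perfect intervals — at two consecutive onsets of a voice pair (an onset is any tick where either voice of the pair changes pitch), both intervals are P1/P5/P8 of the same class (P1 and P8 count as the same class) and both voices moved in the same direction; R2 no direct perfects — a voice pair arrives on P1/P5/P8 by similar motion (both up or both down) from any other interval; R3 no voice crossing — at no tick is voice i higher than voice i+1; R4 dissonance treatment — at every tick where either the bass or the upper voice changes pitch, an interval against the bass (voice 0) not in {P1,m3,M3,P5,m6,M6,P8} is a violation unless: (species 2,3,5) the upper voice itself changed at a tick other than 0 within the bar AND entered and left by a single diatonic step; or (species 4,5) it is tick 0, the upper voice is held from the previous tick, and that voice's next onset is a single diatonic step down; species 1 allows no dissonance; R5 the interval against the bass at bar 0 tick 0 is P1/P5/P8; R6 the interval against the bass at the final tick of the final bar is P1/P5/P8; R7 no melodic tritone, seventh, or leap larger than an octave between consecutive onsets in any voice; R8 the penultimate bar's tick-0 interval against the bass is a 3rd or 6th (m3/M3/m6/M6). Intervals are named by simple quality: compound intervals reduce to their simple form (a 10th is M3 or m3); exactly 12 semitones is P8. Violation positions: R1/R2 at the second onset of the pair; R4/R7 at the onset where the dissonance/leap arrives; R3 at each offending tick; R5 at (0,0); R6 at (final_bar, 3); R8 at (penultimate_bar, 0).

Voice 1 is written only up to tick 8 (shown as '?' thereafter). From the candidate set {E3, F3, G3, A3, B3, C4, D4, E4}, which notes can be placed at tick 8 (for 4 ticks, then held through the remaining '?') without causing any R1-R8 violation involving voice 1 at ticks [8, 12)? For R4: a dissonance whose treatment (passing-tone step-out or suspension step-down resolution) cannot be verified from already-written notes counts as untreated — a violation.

{C4}

E3: violates R1,R7
F3: violates R2,R4
G3: violates R7
A3: violates R4
B3: violates R2,R7
C4: legal
D4: violates R4
E4: violates R1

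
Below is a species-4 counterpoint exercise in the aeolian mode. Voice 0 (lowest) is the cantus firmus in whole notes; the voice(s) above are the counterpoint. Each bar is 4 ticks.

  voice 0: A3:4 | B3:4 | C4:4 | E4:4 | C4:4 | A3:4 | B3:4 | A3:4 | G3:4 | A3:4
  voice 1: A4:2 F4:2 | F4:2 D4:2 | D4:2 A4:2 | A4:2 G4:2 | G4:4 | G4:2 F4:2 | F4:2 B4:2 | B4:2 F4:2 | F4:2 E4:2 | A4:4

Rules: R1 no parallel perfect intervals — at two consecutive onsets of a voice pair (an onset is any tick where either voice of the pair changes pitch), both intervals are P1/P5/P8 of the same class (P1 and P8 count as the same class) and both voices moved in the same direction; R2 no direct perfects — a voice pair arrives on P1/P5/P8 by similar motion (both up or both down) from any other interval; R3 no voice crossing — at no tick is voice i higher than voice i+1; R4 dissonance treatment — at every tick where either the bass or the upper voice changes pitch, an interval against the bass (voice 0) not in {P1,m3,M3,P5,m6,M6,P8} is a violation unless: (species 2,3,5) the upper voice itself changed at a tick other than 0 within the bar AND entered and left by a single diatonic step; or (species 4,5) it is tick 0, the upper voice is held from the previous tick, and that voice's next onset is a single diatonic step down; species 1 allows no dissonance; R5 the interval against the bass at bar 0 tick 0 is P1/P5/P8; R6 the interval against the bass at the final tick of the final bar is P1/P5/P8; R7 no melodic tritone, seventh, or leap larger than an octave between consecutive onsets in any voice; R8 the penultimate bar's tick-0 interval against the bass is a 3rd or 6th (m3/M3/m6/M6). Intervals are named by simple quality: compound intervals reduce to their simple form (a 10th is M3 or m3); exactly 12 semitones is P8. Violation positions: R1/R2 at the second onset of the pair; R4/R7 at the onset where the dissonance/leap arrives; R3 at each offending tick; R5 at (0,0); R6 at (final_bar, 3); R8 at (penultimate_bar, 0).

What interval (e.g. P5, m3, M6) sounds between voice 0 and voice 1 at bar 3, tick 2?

m3

voice 0=E4 voice 1=G4 -> m3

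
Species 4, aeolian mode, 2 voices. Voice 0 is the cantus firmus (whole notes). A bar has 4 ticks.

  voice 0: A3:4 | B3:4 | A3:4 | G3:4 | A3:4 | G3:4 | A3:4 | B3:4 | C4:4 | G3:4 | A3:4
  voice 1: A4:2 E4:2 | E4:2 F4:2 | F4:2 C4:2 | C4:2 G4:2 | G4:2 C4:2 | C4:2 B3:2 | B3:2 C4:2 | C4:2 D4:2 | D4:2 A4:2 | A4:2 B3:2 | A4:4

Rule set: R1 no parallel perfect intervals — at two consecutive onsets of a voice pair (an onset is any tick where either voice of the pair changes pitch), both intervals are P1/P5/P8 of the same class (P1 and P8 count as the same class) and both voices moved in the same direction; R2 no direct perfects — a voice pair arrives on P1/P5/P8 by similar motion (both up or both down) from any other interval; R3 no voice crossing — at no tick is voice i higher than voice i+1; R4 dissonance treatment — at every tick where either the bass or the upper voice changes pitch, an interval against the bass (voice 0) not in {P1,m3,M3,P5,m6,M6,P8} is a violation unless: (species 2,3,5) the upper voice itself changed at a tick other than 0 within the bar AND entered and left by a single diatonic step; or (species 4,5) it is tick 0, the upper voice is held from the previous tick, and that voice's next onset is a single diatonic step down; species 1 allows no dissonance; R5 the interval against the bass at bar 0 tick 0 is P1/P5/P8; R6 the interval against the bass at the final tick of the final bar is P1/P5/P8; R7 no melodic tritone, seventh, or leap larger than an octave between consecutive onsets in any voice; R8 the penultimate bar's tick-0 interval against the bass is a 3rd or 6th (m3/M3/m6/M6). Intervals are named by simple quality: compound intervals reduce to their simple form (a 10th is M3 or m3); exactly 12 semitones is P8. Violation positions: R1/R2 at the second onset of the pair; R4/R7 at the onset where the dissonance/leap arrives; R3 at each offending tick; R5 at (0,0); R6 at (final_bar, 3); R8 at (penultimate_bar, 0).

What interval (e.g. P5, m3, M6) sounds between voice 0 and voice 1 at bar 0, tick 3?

P5

voice 0=A3 voice 1=E4 -> P5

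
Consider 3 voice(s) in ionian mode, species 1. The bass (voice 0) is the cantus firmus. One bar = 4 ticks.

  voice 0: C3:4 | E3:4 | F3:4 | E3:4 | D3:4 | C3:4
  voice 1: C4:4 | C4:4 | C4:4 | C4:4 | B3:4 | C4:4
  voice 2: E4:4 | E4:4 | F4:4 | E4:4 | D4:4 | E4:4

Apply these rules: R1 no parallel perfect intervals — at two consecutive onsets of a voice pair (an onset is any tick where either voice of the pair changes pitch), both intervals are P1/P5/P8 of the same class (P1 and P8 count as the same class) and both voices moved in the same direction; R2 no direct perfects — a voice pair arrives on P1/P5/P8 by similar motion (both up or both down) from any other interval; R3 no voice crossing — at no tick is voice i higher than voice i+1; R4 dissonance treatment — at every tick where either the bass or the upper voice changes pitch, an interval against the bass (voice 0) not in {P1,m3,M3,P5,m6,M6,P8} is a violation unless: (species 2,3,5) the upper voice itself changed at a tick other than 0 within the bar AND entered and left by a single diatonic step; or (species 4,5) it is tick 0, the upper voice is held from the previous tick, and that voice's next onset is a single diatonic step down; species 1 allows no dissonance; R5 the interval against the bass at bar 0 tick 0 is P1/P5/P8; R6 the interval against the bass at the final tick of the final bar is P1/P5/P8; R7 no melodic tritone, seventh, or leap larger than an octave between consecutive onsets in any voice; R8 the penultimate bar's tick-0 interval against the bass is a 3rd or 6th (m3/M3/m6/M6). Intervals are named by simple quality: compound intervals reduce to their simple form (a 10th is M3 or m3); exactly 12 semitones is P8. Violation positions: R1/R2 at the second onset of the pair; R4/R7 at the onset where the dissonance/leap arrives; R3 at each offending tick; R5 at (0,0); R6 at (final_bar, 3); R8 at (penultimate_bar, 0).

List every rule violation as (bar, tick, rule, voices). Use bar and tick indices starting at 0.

bar 0: v0=C3 v1=C4 v2=E4 downbeat M3
bar 1: v0=E3 v1=C4 v2=E4 downbeat P8
bar 2: v0=F3 v1=C4 v2=F4 downbeat P8
bar 3: v0=E3 v1=C4 v2=E4 downbeat P8
bar 4: v0=D3 v1=B3 v2=D4 downbeat P8
bar 5: v0=C3 v1=C4 v2=E4 downbeat M3
  -> R5 @ bar 0 tick 0 v(0, 2): opens on M3
  -> R1 @ bar 2 tick 0 v(0, 2): E3/E4 P8 -> F3/F4 P8 similar
  -> R1 @ bar 3 tick 0 v(0, 2): F3/F4 P8 -> E3/E4 P8 similar
  -> R1 @ bar 4 tick 0 v(0, 2): E3/E4 P8 -> D3/D4 P8 similar
  -> R8 @ bar 4 tick 0 v(0, 2): penult P8 not 3rd/6th
  -> R6 @ bar 5 tick 3 v(0, 2): closes on M3

(0, 0, R5, (0, 2))
(2, 0, R1, (0, 2))
(3, 0, R1, (0, 2))
(4, 0, R1, (0, 2))
(4, 0, R8, (0, 2))
(5, 3, R6, (0, 2))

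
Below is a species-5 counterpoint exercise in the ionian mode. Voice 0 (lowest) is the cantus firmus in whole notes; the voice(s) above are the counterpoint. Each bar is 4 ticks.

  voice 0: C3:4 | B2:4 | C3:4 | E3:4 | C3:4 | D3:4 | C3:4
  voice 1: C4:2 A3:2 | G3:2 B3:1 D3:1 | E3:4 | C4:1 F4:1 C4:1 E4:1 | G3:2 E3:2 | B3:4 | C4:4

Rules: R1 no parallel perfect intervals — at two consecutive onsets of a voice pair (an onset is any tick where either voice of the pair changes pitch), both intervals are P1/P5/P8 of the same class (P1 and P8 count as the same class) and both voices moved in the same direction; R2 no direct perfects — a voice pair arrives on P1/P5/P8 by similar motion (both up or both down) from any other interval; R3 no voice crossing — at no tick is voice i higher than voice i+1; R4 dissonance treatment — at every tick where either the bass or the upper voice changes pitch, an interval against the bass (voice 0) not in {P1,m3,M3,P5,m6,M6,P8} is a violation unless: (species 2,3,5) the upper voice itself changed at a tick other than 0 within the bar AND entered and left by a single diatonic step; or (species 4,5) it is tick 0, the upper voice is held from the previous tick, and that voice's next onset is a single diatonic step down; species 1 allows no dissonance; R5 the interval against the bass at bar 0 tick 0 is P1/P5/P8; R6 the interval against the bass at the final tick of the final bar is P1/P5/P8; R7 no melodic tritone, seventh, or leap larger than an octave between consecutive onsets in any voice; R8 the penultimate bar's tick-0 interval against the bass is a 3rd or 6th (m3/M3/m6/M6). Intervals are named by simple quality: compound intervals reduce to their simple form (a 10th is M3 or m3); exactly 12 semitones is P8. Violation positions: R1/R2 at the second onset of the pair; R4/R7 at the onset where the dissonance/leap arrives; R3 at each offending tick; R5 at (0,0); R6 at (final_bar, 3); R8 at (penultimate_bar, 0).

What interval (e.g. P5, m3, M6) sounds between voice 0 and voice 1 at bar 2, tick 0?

voice 0=C3 voice 1=E3 -> M3

M3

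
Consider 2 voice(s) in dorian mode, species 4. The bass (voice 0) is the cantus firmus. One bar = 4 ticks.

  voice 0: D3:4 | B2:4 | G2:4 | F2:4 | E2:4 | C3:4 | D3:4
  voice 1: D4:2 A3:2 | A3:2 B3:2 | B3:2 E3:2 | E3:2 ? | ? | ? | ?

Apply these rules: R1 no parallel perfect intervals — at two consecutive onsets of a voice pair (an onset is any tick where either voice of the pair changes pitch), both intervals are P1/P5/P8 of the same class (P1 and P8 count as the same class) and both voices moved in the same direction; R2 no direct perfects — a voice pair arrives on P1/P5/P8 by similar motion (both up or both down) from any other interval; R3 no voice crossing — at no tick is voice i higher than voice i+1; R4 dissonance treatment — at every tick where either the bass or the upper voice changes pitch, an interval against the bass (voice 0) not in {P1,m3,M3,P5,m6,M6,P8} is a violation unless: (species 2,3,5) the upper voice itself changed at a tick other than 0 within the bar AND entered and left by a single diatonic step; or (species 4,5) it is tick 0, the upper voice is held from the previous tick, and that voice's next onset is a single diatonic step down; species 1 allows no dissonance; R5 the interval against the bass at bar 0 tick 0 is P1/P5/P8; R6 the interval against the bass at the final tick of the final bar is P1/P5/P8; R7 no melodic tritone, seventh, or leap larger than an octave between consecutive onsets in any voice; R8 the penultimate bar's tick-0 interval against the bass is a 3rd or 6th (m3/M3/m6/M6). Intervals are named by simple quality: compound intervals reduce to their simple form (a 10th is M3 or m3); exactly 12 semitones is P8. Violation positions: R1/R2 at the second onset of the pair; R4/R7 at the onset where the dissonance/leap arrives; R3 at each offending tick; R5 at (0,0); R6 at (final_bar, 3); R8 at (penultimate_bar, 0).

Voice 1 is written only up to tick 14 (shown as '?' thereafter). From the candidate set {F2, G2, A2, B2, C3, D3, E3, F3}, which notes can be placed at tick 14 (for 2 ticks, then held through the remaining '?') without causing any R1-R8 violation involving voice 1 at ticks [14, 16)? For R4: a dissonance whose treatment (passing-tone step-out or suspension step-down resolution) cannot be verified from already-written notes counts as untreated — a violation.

{A2, C3, D3, E3, F3}

F2: violates R7
G2: violates R4
A2: legal
B2: violates R4
C3: legal
D3: legal
E3: legal
F3: legal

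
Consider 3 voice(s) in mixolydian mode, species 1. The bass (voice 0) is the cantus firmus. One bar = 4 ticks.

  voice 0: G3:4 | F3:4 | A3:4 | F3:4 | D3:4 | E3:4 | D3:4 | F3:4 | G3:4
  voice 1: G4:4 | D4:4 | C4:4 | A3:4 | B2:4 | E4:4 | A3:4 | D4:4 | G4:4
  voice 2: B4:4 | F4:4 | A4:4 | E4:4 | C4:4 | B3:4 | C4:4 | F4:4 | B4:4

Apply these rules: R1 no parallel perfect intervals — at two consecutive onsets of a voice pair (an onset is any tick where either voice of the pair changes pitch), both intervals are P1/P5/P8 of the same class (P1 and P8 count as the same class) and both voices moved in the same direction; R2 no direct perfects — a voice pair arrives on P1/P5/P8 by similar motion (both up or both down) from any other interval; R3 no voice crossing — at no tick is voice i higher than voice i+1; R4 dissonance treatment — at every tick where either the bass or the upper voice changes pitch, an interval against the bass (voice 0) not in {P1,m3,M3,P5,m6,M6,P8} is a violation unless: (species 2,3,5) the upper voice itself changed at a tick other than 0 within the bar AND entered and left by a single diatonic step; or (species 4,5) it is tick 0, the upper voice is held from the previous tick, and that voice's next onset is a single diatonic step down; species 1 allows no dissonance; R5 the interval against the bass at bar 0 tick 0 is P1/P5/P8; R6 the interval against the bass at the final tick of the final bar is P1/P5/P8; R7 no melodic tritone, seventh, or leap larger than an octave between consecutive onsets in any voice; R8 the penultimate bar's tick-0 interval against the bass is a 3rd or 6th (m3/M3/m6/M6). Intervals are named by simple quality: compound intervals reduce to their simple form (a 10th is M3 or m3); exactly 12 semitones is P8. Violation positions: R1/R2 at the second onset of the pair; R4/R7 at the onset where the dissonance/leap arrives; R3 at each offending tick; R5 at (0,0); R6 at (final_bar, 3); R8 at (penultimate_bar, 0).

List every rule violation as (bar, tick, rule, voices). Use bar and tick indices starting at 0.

bar 0: v0=G3 v1=G4 v2=B4 downbeat M3
bar 1: v0=F3 v1=D4 v2=F4 downbeat P8
bar 2: v0=A3 v1=C4 v2=A4 downbeat P8
bar 3: v0=F3 v1=A3 v2=E4 downbeat M7
bar 4: v0=D3 v1=B2 v2=C4 downbeat m7
bar 5: v0=E3 v1=E4 v2=B3 downbeat P5
bar 6: v0=D3 v1=A3 v2=C4 downbeat m7
bar 7: v0=F3 v1=D4 v2=F4 downbeat P8
bar 8: v0=G3 v1=G4 v2=B4 downbeat M3
  -> R5 @ bar 0 tick 0 v(0, 2): opens on M3
  -> R2 @ bar 1 tick 0 v(0, 2): G3/B4 M3 -> F3/F4 P8 similar
  -> R7 @ bar 1 tick 0 v(2,): B4->F4 leap 6st
  -> R1 @ bar 2 tick 0 v(0, 2): F3/F4 P8 -> A3/A4 P8 similar
  -> R2 @ bar 3 tick 0 v(1, 2): C4/A4 M6 -> A3/E4 P5 similar
  -> R4 @ bar 3 tick 0 v(0, 2): F3/E4 M7 untreated
  -> R3 @ bar 4 tick 0 v(0, 1): D3 above B2
  -> R4 @ bar 4 tick 0 v(0, 2): D3/C4 m7 untreated
  -> R7 @ bar 4 tick 0 v(1,): A3->B2 leap 10st
  -> R3 @ bar 4 tick 1 v(0, 1): D3 above B2
  -> R3 @ bar 4 tick 2 v(0, 1): D3 above B2
  -> R3 @ bar 4 tick 3 v(0, 1): D3 above B2
  -> R2 @ bar 5 tick 0 v(0, 1): D3/B2 m3 -> E3/E4 P8 similar
  -> R3 @ bar 5 tick 0 v(1, 2): E4 above B3
  -> R7 @ bar 5 tick 0 v(1,): B2->E4 leap 17st
  -> R3 @ bar 5 tick 1 v(1, 2): E4 above B3
  -> R3 @ bar 5 tick 2 v(1, 2): E4 above B3
  -> R3 @ bar 5 tick 3 v(1, 2): E4 above B3
  -> R2 @ bar 6 tick 0 v(0, 1): E3/E4 P8 -> D3/A3 P5 similar
  -> R4 @ bar 6 tick 0 v(0, 2): D3/C4 m7 untreated
  -> R2 @ bar 7 tick 0 v(0, 2): D3/C4 m7 -> F3/F4 P8 similar
  -> R8 @ bar 7 tick 0 v(0, 2): penult P8 not 3rd/6th
  -> R2 @ bar 8 tick 0 v(0, 1): F3/D4 M6 -> G3/G4 P8 similar
  -> R7 @ bar 8 tick 0 v(2,): F4->B4 leap 6st
  -> R6 @ bar 8 tick 3 v(0, 2): closes on M3

(0, 0, R5, (0, 2))
(1, 0, R2, (0, 2))
(1, 0, R7, (2,))
(2, 0, R1, (0, 2))
(3, 0, R2, (1, 2))
(3, 0, R4, (0, 2))
(4, 0, R3, (0, 1))
(4, 0, R4, (0, 2))
(4, 0, R7, (1,))
(4, 1, R3, (0, 1))
(4, 2, R3, (0, 1))
(4, 3, R3, (0, 1))
(5, 0, R2, (0, 1))
(5, 0, R3, (1, 2))
(5, 0, R7, (1,))
(5, 1, R3, (1, 2))
(5, 2, R3, (1, 2))
(5, 3, R3, (1, 2))
(6, 0, R2, (0, 1))
(6, 0, R4, (0, 2))
(7, 0, R2, (0, 2))
(7, 0, R8, (0, 2))
(8, 0, R2, (0, 1))
(8, 0, R7, (2,))
(8, 3, R6, (0, 2))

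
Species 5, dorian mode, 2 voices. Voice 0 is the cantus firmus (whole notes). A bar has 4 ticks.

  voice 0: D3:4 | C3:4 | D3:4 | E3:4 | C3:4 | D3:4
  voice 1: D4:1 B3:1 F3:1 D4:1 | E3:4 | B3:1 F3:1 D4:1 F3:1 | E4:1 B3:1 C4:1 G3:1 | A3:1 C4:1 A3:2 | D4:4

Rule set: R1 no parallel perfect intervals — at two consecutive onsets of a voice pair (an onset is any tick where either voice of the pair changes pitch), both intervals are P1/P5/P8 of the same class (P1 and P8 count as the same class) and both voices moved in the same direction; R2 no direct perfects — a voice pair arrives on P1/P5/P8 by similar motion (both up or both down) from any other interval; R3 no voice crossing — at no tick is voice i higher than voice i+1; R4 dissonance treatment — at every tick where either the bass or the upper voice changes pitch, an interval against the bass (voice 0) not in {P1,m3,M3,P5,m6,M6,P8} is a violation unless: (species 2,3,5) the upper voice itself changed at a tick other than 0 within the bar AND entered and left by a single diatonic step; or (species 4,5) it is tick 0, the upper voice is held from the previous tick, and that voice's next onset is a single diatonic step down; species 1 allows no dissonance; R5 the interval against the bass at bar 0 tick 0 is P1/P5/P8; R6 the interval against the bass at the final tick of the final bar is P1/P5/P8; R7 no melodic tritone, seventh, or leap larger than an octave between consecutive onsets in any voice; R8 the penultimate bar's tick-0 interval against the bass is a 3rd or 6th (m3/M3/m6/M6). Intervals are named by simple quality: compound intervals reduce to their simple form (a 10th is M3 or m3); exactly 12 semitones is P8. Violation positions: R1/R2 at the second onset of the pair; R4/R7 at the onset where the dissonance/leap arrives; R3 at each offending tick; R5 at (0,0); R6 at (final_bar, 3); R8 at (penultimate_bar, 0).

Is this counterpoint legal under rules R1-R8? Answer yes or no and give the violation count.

No (6 violations)

bar 0: v0=D3 v1=D4 (P8)
bar 1: v0=C3 v1=E3 (M3)
bar 2: v0=D3 v1=B3 (M6)
bar 3: v0=E3 v1=E4 (P8)
bar 4: v0=C3 v1=A3 (M6)
bar 5: v0=D3 v1=D4 (P8)
  R7 @ bar0.2: B3->F3 leap 6st
  R7 @ bar1.0: D4->E3 leap 10st
  R7 @ bar2.1: B3->F3 leap 6st
  R2 @ bar3.0: D3/F3 m3 -> E3/E4 P8 similar
  R7 @ bar3.0: F3->E4 leap 11st
  R2 @ bar5.0: C3/A3 M6 -> D3/D4 P8 similar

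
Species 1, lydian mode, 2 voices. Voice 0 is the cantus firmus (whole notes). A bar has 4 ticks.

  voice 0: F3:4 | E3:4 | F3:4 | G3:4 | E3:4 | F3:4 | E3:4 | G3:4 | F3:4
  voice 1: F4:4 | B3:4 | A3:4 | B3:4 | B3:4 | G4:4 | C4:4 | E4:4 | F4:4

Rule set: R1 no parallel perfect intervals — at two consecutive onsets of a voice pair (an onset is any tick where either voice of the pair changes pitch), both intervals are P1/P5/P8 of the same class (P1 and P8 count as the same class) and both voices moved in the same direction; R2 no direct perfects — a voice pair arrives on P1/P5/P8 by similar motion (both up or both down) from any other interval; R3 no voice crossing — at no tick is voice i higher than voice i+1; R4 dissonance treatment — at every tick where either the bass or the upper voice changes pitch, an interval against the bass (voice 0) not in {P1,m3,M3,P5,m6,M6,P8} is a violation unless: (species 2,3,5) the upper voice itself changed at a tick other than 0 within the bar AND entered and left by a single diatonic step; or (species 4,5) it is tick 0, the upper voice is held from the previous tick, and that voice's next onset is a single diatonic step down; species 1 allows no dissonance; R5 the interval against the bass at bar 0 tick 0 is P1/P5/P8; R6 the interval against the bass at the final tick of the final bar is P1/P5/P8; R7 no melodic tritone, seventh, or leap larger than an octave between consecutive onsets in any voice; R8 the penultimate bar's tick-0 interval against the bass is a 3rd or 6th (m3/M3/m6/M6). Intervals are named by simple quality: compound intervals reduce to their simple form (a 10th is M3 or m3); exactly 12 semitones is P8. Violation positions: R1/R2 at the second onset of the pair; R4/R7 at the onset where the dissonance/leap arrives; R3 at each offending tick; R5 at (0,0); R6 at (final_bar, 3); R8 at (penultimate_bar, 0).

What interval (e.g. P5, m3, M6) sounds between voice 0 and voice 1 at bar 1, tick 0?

P5

voice 0=E3 voice 1=B3 -> P5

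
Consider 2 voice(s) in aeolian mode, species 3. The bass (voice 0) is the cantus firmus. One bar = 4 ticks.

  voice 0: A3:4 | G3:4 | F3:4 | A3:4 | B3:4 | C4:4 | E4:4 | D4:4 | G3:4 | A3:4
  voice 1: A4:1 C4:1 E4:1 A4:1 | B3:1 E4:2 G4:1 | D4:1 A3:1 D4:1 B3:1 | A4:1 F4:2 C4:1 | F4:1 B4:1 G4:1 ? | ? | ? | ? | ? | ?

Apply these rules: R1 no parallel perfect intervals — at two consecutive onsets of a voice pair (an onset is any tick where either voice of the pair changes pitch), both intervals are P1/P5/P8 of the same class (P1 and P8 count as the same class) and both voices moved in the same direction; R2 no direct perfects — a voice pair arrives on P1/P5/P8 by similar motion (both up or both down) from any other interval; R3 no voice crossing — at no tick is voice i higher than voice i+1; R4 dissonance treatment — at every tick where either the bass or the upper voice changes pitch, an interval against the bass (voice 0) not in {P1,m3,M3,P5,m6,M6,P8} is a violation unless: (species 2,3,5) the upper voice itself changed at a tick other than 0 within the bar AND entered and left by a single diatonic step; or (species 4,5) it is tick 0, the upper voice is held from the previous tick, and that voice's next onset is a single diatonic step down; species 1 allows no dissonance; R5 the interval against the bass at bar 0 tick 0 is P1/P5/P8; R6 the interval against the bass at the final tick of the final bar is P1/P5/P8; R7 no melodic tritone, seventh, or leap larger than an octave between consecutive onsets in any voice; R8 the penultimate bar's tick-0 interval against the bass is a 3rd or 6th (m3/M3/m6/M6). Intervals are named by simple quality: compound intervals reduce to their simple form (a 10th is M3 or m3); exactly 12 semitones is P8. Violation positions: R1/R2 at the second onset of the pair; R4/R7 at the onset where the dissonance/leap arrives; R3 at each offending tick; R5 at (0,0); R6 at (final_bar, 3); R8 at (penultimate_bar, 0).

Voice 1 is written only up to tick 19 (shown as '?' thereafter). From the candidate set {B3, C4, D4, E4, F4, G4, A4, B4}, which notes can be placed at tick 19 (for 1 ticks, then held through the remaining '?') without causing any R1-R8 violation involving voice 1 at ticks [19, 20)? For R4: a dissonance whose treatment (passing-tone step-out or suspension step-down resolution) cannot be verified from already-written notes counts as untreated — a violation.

{B3, B4, D4, G4}

B3: legal
C4: violates R4
D4: legal
E4: violates R4
F4: violates R4
G4: legal
A4: violates R4
B4: legal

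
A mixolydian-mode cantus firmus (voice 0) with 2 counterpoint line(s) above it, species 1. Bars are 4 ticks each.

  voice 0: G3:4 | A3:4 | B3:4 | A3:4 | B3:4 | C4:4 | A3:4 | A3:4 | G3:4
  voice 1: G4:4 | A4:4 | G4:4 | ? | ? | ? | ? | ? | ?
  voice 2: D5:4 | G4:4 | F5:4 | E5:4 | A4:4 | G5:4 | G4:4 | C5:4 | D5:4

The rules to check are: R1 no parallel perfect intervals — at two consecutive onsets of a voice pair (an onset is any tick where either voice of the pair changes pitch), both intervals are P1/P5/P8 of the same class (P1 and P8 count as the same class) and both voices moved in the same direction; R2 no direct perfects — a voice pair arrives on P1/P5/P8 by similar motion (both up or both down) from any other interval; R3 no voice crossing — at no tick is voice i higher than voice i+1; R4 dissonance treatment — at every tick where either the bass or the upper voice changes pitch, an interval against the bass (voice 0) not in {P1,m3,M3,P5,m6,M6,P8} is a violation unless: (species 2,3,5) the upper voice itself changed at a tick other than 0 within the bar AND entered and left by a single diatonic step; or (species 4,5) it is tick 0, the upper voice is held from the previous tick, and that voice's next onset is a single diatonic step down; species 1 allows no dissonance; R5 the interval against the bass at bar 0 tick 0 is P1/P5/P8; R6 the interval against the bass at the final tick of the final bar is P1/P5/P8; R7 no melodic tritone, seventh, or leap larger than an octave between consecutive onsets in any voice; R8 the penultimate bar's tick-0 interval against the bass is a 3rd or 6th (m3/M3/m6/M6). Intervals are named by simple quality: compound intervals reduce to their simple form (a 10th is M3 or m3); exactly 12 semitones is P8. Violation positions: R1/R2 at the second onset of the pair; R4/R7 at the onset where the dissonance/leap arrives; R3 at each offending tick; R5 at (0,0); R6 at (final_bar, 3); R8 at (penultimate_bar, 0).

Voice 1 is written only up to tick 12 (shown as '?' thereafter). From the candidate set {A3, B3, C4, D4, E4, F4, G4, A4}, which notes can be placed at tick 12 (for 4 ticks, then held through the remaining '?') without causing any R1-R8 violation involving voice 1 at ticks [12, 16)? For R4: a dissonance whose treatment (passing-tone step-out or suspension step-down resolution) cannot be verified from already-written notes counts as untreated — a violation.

A3: violates R2,R7
B3: violates R4
C4: legal
D4: violates R4
E4: violates R2
F4: legal
G4: violates R4
A4: legal

{A4, C4, F4}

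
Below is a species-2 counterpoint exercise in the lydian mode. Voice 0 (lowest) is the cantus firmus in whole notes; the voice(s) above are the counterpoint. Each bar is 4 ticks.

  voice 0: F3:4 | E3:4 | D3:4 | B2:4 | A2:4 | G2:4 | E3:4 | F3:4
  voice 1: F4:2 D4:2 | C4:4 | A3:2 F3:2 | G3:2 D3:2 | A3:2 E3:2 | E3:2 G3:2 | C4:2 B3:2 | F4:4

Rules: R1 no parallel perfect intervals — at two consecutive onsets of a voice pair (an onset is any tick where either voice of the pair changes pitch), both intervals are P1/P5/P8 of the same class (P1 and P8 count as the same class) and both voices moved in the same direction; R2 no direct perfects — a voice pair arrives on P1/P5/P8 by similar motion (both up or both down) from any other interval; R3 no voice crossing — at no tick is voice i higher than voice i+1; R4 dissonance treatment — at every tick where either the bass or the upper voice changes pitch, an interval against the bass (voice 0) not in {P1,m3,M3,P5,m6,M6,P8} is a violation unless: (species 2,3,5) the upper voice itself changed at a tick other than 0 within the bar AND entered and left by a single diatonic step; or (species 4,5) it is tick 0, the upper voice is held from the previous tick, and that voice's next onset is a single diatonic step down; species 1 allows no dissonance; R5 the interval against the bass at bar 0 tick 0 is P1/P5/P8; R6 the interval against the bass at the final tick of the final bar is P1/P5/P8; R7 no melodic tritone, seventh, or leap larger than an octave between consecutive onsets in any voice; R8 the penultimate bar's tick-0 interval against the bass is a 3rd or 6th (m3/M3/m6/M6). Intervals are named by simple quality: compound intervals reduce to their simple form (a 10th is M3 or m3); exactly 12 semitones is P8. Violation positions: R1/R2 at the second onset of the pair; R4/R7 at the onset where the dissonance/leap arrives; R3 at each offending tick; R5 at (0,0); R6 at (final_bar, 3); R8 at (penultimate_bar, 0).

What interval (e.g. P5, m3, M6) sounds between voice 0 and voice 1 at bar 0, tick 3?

voice 0=F3 voice 1=D4 -> M6

M6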